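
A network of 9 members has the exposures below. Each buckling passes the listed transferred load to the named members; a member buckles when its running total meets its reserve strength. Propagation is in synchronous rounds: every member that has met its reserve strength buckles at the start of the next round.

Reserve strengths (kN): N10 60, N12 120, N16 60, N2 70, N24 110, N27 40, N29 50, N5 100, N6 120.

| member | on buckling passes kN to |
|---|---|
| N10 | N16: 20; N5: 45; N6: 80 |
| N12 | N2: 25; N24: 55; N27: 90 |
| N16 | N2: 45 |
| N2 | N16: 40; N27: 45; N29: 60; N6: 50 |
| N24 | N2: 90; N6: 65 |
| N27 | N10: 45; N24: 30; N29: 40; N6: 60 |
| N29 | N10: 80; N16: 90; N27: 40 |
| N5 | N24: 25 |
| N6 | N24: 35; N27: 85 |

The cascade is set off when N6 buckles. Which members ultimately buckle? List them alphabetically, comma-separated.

N27, N6

Round 1 — N6 buckles (initial).
  N24: +35 → 35 < 110
  N27: +85 → 85 ≥ 40
Round 2 — N27 buckles.
  N10: +45 → 45 < 60
  N24: +30 → 65 < 110
  N29: +40 → 40 < 50
No further bucklings.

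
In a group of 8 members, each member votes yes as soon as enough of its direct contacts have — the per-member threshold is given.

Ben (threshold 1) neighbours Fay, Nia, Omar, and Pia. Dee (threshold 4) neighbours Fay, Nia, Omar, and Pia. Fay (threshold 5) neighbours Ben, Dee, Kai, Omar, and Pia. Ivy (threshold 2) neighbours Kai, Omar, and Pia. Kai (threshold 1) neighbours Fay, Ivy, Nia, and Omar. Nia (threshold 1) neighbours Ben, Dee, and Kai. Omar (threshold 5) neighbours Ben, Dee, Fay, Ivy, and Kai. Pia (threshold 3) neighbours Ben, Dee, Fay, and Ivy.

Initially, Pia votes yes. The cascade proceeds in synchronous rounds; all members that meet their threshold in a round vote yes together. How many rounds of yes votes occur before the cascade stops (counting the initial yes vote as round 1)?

Round 1 — Pia votes yes (initial).
Round 2 — checking thresholds:
  Ben: 1 of 4 neighbours ≥ 1, votes yes.
  Dee: 1 of 4 neighbours < 4, holds.
  Fay: 1 of 5 neighbours < 5, holds.
  Ivy: 1 of 3 neighbours < 2, holds.
Round 3 — checking thresholds:
  Dee: 1 of 4 neighbours < 4, holds.
  Fay: 2 of 5 neighbours < 5, holds.
  Ivy: 1 of 3 neighbours < 2, holds.
  Nia: 1 of 3 neighbours ≥ 1, votes yes.
  Omar: 1 of 5 neighbours < 5, holds.
Round 4 — checking thresholds:
  Dee: 2 of 4 neighbours < 4, holds.
  Fay: 2 of 5 neighbours < 5, holds.
  Ivy: 1 of 3 neighbours < 2, holds.
  Kai: 1 of 4 neighbours ≥ 1, votes yes.
  Omar: 1 of 5 neighbours < 5, holds.
Round 5 — checking thresholds:
  Dee: 2 of 4 neighbours < 4, holds.
  Fay: 3 of 5 neighbours < 5, holds.
  Ivy: 2 of 3 neighbours ≥ 2, votes yes.
  Omar: 2 of 5 neighbours < 5, holds.
Round 6 — no new yes votes; cascade stops.

5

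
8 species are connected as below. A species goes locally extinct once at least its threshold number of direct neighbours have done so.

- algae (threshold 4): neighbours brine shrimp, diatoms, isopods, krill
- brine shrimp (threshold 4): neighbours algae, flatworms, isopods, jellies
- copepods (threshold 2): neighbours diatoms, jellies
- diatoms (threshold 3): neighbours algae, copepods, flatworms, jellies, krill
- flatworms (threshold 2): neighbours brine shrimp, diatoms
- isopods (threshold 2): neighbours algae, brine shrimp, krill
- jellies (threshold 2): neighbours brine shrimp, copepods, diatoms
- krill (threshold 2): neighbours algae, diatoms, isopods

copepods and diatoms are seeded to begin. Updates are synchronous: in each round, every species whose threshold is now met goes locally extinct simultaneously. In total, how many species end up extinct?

Round 1 — copepods, diatoms go locally extinct (initial).
Round 2 — checking thresholds:
  algae: 1 of 4 neighbours < 4, below threshold.
  flatworms: 1 of 2 neighbours < 2, below threshold.
  jellies: 2 of 3 neighbours ≥ 2, goes locally extinct.
  krill: 1 of 3 neighbours < 2, below threshold.
Round 3 — no new extinctions; cascade stops.

3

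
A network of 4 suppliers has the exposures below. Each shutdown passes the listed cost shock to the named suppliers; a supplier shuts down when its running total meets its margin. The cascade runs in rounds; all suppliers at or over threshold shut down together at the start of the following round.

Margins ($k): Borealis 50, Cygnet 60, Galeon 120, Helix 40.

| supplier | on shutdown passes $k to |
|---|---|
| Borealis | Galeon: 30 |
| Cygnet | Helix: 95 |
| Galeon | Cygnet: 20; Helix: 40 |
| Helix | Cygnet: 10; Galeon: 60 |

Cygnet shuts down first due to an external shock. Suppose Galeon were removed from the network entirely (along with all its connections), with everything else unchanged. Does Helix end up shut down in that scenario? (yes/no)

With Galeon removed:
Round 1 — Cygnet shuts down (initial).
  Helix: +95 → 95 ≥ 40
Round 2 — Helix shuts down.
No further shutdowns.

yes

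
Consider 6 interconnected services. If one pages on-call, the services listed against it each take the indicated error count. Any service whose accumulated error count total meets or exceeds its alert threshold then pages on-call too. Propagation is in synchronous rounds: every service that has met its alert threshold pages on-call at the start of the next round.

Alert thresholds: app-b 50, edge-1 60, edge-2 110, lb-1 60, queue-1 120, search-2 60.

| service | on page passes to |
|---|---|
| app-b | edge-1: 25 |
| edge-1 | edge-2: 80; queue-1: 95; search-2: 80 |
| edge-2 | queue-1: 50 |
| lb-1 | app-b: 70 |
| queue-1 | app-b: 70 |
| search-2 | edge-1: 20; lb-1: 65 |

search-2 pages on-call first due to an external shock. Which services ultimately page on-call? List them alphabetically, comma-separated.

app-b, lb-1, search-2

Round 1 — search-2 pages on-call (initial).
  edge-1: +20 → 20 < 60
  lb-1: +65 → 65 ≥ 60
Round 2 — lb-1 pages on-call.
  app-b: +70 → 70 ≥ 50
Round 3 — app-b pages on-call.
  edge-1: +25 → 45 < 60
No further pages.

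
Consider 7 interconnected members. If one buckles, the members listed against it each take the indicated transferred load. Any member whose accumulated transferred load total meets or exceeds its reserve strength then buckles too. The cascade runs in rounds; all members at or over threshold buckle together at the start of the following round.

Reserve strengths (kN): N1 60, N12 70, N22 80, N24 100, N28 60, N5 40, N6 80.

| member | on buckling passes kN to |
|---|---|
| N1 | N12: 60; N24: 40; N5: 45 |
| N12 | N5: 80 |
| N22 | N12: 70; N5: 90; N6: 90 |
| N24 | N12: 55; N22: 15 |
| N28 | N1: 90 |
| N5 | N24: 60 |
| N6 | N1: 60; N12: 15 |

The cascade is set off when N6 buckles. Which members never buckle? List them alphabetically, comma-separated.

Round 1 — N6 buckles (initial).
  N1: +60 → 60 ≥ 60
  N12: +15 → 15 < 70
Round 2 — N1 buckles.
  N12: +60 → 75 ≥ 70
  N24: +40 → 40 < 100
  N5: +45 → 45 ≥ 40
Round 3 — N12, N5 buckle.
  N24: +60 → 100 ≥ 100
Round 4 — N24 buckles.
  N22: +15 → 15 < 80
No further bucklings.

N22, N28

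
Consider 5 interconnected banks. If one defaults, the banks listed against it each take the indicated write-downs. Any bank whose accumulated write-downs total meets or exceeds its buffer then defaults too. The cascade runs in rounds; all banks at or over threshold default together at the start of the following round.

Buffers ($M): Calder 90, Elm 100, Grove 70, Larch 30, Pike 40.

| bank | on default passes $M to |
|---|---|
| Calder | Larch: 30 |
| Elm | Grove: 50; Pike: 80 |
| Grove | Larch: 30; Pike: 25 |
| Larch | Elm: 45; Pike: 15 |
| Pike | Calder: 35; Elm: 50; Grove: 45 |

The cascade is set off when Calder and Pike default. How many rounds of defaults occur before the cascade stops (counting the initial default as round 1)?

Round 1 — Calder, Pike default (initial).
  Elm: +50 → 50 < 100
  Grove: +45 → 45 < 70
  Larch: +30 → 30 ≥ 30
Round 2 — Larch defaults.
  Elm: +45 → 95 < 100
No further defaults.

2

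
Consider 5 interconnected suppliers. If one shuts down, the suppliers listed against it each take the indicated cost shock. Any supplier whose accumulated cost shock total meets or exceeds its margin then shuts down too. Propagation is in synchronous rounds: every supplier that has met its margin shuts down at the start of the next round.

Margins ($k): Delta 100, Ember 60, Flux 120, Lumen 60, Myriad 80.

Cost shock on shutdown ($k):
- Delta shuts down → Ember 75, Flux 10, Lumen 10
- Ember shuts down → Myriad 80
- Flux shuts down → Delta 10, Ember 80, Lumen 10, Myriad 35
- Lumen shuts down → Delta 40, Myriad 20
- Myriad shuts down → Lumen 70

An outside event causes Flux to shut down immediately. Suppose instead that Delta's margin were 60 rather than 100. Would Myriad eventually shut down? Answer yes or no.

yes

With Delta's margin at 60:
Round 1 — Flux shuts down (initial).
  Delta: +10 → 10 < 60
  Ember: +80 → 80 ≥ 60
  Lumen: +10 → 10 < 60
  Myriad: +35 → 35 < 80
Round 2 — Ember shuts down.
  Myriad: +80 → 115 ≥ 80
Round 3 — Myriad shuts down.
  Lumen: +70 → 80 ≥ 60
Round 4 — Lumen shuts down.
  Delta: +40 → 50 < 60
No further shutdowns.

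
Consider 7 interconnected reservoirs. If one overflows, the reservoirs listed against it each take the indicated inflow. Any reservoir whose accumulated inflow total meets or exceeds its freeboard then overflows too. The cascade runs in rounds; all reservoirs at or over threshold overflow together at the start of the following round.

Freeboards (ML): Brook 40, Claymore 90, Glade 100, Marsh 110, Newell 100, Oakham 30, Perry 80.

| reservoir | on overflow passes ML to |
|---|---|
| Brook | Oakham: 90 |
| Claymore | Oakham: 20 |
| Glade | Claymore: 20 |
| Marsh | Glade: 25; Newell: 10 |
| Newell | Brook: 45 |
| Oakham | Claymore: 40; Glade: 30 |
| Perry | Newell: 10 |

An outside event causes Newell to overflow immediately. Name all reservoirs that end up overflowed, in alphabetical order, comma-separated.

Brook, Newell, Oakham

Round 1 — Newell overflows (initial).
  Brook: +45 → 45 ≥ 40
Round 2 — Brook overflows.
  Oakham: +90 → 90 ≥ 30
Round 3 — Oakham overflows.
  Claymore: +40 → 40 < 90
  Glade: +30 → 30 < 100
No further overflows.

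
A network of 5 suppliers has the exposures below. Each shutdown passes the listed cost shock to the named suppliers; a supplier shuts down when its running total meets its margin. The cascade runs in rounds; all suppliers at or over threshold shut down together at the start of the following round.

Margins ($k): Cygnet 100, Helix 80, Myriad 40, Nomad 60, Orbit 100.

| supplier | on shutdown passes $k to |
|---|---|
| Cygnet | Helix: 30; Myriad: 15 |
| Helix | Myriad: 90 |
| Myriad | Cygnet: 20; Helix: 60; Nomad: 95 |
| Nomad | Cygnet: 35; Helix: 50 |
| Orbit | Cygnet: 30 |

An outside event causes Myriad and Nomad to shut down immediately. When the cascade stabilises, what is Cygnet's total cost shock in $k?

Round 1 — Myriad, Nomad shut down (initial).
  Cygnet: +20+35 → 55 < 100
  Helix: +60+50 → 110 ≥ 80
Round 2 — Helix shuts down.
No further shutdowns.

55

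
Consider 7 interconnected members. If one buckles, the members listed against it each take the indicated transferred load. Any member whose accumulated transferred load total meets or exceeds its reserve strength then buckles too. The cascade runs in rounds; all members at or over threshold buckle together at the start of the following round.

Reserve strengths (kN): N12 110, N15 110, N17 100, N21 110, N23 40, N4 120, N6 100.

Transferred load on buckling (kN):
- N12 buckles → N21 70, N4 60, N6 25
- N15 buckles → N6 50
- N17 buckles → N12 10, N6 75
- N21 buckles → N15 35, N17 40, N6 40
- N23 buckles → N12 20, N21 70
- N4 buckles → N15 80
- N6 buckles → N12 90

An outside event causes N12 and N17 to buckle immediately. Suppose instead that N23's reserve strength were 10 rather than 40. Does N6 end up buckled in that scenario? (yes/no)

yes

With N23's reserve strength at 10:
Round 1 — N12, N17 buckle (initial).
  N21: +70 → 70 < 110
  N4: +60 → 60 < 120
  N6: +25+75 → 100 ≥ 100
Round 2 — N6 buckles.
No further bucklings.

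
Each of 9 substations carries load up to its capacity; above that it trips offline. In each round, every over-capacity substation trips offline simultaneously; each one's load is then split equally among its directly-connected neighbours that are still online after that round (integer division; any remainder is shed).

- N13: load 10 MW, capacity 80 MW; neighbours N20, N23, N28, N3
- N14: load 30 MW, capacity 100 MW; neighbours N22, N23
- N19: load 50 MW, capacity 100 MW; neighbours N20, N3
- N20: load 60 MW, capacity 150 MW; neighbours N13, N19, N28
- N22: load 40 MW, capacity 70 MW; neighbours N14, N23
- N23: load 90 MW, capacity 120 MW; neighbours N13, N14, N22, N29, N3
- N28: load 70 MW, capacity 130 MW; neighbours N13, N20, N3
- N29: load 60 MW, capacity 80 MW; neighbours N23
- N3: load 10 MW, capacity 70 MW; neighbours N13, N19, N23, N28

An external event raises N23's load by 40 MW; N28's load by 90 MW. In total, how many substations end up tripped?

Round 1 — N23 at 130 > 120; N28 at 160 > 130. N23, N28 trip offline.
  N23 sheds 130 MW to N13, N14, N22, N29, N3: 26 each.
    N13: 10+26 = 36 ≤ 80
    N14: 30+26 = 56 ≤ 100
    N22: 40+26 = 66 ≤ 70
    N29: 60+26 = 86 > 80
    N3: 10+26 = 36 ≤ 70
  N28 sheds 160 MW to N13, N20, N3: 53 each (1 lost).
    N13: 36+53 = 89 > 80
    N20: 60+53 = 113 ≤ 150
    N3: 36+53 = 89 > 70
Round 2 — N13, N29, N3 trip offline.
  N13 sheds 89 MW to N20: 89 each.
    N20: 113+89 = 202 > 150
  N29 sheds 86 MW: no online neighbours, lost.
  N3 sheds 89 MW to N19: 89 each.
    N19: 50+89 = 139 > 100
Round 3 — N19, N20 trip offline.
  N19 sheds 139 MW: no online neighbours, lost.
  N20 sheds 202 MW: no online neighbours, lost.
No further trips.

7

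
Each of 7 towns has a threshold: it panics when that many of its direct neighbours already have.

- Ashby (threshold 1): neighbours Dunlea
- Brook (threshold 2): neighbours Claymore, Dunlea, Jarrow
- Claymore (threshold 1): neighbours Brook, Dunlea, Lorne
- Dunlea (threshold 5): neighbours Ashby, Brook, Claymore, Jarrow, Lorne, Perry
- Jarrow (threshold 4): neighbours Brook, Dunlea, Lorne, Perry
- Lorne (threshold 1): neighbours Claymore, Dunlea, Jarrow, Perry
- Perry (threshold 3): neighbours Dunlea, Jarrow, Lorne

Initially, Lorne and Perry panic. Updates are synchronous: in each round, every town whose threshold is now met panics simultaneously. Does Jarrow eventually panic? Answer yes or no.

no

Round 1 — Lorne, Perry panic (initial).
Round 2 — checking thresholds:
  Claymore: 1 of 3 neighbours ≥ 1, panics.
  Dunlea: 2 of 6 neighbours < 5, below threshold.
  Jarrow: 2 of 4 neighbours < 4, below threshold.
Round 3 — no new panics; cascade stops.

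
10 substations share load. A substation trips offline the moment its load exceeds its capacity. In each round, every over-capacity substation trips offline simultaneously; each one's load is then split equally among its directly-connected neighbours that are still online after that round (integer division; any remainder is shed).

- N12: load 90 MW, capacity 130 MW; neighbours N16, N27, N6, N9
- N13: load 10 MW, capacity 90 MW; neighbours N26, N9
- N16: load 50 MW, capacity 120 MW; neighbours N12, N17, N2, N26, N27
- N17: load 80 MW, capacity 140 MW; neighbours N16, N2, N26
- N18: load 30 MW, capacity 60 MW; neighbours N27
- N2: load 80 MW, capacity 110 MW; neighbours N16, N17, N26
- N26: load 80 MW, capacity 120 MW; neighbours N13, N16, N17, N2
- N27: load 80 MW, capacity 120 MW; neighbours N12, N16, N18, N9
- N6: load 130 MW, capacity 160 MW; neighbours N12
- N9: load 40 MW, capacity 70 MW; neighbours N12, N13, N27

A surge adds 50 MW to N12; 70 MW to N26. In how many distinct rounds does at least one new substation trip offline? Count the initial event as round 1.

Round 1 — N12 at 140 > 130; N26 at 150 > 120. N12, N26 trip offline.
  N12 sheds 140 MW to N16, N27, N6, N9: 35 each.
    N16: 50+35 = 85 ≤ 120
    N27: 80+35 = 115 ≤ 120
    N6: 130+35 = 165 > 160
    N9: 40+35 = 75 > 70
  N26 sheds 150 MW to N13, N16, N17, N2: 37 each (2 lost).
    N13: 10+37 = 47 ≤ 90
    N16: 85+37 = 122 > 120
    N17: 80+37 = 117 ≤ 140
    N2: 80+37 = 117 > 110
Round 2 — N16, N2, N6, N9 trip offline.
  N16 sheds 122 MW to N17, N27: 61 each.
    N17: 117+61 = 178 > 140
    N27: 115+61 = 176 > 120
  N2 sheds 117 MW to N17: 117 each.
    N17: 178+117 = 295 > 140
  N6 sheds 165 MW: no online neighbours, lost.
  N9 sheds 75 MW to N13, N27: 37 each (1 lost).
    N13: 47+37 = 84 ≤ 90
    N27: 176+37 = 213 > 120
Round 3 — N17, N27 trip offline.
  N17 sheds 295 MW: no online neighbours, lost.
  N27 sheds 213 MW to N18: 213 each.
    N18: 30+213 = 243 > 60
Round 4 — N18 trips offline.
  N18 sheds 243 MW: no online neighbours, lost.
No further trips.

4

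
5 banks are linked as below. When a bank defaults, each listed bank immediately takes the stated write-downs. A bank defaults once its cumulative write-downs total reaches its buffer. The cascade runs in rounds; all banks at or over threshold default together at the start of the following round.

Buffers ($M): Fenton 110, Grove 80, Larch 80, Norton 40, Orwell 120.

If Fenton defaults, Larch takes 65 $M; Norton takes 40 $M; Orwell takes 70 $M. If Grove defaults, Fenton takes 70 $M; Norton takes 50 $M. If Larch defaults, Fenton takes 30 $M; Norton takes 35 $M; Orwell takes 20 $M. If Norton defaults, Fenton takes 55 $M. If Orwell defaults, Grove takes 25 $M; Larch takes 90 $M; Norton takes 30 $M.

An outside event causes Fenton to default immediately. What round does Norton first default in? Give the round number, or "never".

2

Round 1 — Fenton defaults (initial).
  Larch: +65 → 65 < 80
  Norton: +40 → 40 ≥ 40
  Orwell: +70 → 70 < 120
Round 2 — Norton defaults.
No further defaults.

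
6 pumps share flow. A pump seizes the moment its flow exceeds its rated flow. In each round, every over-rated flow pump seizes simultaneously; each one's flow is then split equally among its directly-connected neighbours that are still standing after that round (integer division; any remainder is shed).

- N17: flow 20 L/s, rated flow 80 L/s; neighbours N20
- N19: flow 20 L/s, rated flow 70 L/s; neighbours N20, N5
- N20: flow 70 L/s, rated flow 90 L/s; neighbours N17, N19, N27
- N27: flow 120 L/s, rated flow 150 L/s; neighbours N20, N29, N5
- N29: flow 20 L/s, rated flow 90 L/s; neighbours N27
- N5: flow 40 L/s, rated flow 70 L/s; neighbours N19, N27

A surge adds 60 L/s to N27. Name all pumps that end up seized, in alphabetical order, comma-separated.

Round 1 — N27 at 180 > 150. N27 seizes.
  N27 sheds 180 L/s to N20, N29, N5: 60 each.
    N20: 70+60 = 130 > 90
    N29: 20+60 = 80 ≤ 90
    N5: 40+60 = 100 > 70
Round 2 — N20, N5 seize.
  N20 sheds 130 L/s to N17, N19: 65 each.
    N17: 20+65 = 85 > 80
    N19: 20+65 = 85 > 70
  N5 sheds 100 L/s to N19: 100 each.
    N19: 85+100 = 185 > 70
Round 3 — N17, N19 seize.
  N17 sheds 85 L/s: no online neighbours, lost.
  N19 sheds 185 L/s: no online neighbours, lost.
No further seizures.

N17, N19, N20, N27, N5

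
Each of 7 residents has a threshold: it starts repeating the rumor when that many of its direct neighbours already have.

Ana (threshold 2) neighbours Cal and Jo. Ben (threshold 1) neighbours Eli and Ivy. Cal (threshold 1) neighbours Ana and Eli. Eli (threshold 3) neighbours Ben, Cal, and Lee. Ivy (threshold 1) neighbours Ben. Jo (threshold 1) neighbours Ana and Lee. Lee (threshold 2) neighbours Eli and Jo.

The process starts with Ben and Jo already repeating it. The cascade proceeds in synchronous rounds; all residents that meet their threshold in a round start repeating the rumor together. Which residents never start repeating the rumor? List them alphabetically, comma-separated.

Ana, Cal, Eli, Lee

Round 1 — Ben, Jo start repeating the rumor (initial).
Round 2 — checking thresholds:
  Ana: 1 of 2 neighbours < 2, holds.
  Eli: 1 of 3 neighbours < 3, holds.
  Ivy: 1 of 1 neighbours ≥ 1, starts repeating the rumor.
  Lee: 1 of 2 neighbours < 2, holds.
Round 3 — no new spreads; cascade stops.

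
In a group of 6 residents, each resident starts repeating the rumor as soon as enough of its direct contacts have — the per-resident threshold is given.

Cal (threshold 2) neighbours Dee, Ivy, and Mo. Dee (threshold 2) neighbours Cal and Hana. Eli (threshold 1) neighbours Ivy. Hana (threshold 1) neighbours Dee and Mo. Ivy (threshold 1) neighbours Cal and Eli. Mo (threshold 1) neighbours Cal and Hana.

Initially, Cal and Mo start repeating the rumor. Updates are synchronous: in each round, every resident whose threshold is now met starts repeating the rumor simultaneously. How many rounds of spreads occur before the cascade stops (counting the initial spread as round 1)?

Round 1 — Cal, Mo start repeating the rumor (initial).
Round 2 — checking thresholds:
  Dee: 1 of 2 neighbours < 2, not yet.
  Hana: 1 of 2 neighbours ≥ 1, starts repeating the rumor.
  Ivy: 1 of 2 neighbours ≥ 1, starts repeating the rumor.
Round 3 — checking thresholds:
  Dee: 2 of 2 neighbours ≥ 2, starts repeating the rumor.
  Eli: 1 of 1 neighbours ≥ 1, starts repeating the rumor.
Round 4 — no new spreads; cascade stops.

3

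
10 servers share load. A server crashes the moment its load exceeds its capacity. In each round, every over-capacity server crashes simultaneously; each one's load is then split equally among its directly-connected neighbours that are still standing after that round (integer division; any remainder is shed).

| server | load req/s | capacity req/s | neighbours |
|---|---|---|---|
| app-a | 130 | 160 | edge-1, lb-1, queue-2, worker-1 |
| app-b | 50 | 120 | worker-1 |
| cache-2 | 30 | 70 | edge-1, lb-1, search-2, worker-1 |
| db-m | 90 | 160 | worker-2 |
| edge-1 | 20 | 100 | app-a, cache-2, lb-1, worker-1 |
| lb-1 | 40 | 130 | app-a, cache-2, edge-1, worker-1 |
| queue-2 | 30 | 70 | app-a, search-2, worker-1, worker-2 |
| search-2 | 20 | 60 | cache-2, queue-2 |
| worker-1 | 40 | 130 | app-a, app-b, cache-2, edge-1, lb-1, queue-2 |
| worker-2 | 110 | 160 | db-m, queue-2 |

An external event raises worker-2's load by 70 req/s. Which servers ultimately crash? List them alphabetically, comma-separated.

app-a, cache-2, db-m, edge-1, lb-1, queue-2, search-2, worker-1, worker-2

Round 1 — worker-2 at 180 > 160. worker-2 crashes.
  worker-2 sheds 180 req/s to db-m, queue-2: 90 each.
    db-m: 90+90 = 180 > 160
    queue-2: 30+90 = 120 > 70
Round 2 — db-m, queue-2 crash.
  db-m sheds 180 req/s: no online neighbours, lost.
  queue-2 sheds 120 req/s to app-a, search-2, worker-1: 40 each.
    app-a: 130+40 = 170 > 160
    search-2: 20+40 = 60 ≤ 60
    worker-1: 40+40 = 80 ≤ 130
Round 3 — app-a crashes.
  app-a sheds 170 req/s to edge-1, lb-1, worker-1: 56 each (2 lost).
    edge-1: 20+56 = 76 ≤ 100
    lb-1: 40+56 = 96 ≤ 130
    worker-1: 80+56 = 136 > 130
Round 4 — worker-1 crashes.
  worker-1 sheds 136 req/s to app-b, cache-2, edge-1, lb-1: 34 each.
    app-b: 50+34 = 84 ≤ 120
    cache-2: 30+34 = 64 ≤ 70
    edge-1: 76+34 = 110 > 100
    lb-1: 96+34 = 130 ≤ 130
Round 5 — edge-1 crashes.
  edge-1 sheds 110 req/s to cache-2, lb-1: 55 each.
    cache-2: 64+55 = 119 > 70
    lb-1: 130+55 = 185 > 130
Round 6 — cache-2, lb-1 crash.
  cache-2 sheds 119 req/s to search-2: 119 each.
    search-2: 60+119 = 179 > 60
  lb-1 sheds 185 req/s: no online neighbours, lost.
Round 7 — search-2 crashes.
  search-2 sheds 179 req/s: no online neighbours, lost.
No further crashes.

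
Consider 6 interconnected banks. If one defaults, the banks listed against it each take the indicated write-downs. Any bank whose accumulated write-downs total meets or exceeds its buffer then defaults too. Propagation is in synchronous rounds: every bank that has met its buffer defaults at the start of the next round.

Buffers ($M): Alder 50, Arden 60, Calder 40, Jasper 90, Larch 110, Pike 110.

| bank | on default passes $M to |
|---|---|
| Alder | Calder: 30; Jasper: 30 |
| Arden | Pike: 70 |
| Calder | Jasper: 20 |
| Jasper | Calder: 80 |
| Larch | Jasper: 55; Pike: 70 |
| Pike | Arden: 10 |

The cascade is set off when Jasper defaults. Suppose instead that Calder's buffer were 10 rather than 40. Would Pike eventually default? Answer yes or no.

no

With Calder's buffer at 10:
Round 1 — Jasper defaults (initial).
  Calder: +80 → 80 ≥ 10
Round 2 — Calder defaults.
No further defaults.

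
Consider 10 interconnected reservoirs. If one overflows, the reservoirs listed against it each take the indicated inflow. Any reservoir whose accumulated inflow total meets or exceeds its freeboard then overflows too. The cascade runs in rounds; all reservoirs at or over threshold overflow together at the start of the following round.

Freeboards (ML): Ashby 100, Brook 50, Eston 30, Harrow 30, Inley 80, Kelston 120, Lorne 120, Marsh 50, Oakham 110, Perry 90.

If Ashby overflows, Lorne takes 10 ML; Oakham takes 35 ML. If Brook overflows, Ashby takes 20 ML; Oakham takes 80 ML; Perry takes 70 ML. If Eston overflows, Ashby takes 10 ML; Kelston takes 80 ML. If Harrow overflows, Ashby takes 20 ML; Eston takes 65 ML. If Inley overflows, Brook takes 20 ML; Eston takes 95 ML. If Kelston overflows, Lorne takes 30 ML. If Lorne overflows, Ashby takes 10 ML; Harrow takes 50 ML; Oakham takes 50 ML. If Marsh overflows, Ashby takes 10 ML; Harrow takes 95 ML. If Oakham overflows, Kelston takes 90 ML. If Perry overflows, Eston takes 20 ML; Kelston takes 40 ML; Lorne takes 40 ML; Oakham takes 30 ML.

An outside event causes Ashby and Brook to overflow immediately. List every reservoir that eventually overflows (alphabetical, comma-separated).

Round 1 — Ashby, Brook overflow (initial).
  Lorne: +10 → 10 < 120
  Oakham: +35+80 → 115 ≥ 110
  Perry: +70 → 70 < 90
Round 2 — Oakham overflows.
  Kelston: +90 → 90 < 120
No further overflows.

Ashby, Brook, Oakham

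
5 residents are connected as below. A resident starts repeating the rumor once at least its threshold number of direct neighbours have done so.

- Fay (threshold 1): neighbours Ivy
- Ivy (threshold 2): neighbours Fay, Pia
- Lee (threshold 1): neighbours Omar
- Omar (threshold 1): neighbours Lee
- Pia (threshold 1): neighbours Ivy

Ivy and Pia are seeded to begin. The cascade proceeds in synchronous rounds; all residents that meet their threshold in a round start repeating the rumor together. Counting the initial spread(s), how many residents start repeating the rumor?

Round 1 — Ivy, Pia start repeating the rumor (initial).
Round 2 — checking thresholds:
  Fay: 1 of 1 neighbours ≥ 1, starts repeating the rumor.
Round 3 — no new spreads; cascade stops.

3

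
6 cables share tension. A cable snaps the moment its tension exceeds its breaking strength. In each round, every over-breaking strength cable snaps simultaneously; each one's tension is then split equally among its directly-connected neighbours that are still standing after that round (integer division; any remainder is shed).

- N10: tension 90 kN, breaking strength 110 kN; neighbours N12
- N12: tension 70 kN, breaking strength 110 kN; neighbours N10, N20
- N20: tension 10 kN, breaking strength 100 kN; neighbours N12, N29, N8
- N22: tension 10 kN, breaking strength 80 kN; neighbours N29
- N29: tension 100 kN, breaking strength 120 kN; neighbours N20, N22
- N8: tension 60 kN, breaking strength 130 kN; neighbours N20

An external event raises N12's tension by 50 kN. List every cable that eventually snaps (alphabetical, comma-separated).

N10, N12

Round 1 — N12 at 120 > 110. N12 snaps.
  N12 sheds 120 kN to N10, N20: 60 each.
    N10: 90+60 = 150 > 110
    N20: 10+60 = 70 ≤ 100
Round 2 — N10 snaps.
  N10 sheds 150 kN: no online neighbours, lost.
No further breaks.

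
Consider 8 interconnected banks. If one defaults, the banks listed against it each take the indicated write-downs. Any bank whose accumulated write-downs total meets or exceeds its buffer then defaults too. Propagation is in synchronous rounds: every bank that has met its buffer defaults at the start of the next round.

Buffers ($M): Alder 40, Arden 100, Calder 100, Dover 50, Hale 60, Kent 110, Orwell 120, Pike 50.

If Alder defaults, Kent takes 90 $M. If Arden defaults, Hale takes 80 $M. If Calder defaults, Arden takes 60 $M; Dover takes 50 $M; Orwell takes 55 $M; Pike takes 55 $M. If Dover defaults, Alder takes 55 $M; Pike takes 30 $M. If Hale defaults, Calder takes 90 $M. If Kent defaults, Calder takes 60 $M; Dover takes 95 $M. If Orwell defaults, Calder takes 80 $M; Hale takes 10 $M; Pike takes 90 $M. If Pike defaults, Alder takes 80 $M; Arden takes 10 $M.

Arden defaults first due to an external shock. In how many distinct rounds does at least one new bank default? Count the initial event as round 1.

2

Round 1 — Arden defaults (initial).
  Hale: +80 → 80 ≥ 60
Round 2 — Hale defaults.
  Calder: +90 → 90 < 100
No further defaults.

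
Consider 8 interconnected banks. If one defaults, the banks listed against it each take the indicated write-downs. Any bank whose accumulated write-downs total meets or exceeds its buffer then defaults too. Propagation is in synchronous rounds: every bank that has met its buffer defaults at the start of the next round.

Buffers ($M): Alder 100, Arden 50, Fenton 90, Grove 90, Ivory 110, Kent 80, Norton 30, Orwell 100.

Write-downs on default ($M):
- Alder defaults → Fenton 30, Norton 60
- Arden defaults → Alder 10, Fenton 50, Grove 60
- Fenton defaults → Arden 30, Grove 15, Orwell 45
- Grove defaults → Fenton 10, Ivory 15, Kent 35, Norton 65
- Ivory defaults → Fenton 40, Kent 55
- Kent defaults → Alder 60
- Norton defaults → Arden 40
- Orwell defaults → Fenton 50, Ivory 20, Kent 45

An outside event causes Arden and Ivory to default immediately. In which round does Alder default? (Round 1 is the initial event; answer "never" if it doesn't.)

Round 1 — Arden, Ivory default (initial).
  Alder: +10 → 10 < 100
  Fenton: +50+40 → 90 ≥ 90
  Grove: +60 → 60 < 90
  Kent: +55 → 55 < 80
Round 2 — Fenton defaults.
  Grove: +15 → 75 < 90
  Orwell: +45 → 45 < 100
No further defaults.

never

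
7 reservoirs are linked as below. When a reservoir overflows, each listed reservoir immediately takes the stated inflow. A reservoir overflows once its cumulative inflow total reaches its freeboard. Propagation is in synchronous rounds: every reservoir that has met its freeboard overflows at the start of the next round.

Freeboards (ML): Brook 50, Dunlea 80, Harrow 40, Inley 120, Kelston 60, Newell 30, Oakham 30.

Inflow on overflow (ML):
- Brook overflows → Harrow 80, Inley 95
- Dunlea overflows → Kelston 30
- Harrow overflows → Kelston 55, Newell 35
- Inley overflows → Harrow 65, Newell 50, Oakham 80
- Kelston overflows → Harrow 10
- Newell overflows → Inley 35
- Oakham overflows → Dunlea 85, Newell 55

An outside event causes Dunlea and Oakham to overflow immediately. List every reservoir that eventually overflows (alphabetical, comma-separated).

Dunlea, Newell, Oakham

Round 1 — Dunlea, Oakham overflow (initial).
  Kelston: +30 → 30 < 60
  Newell: +55 → 55 ≥ 30
Round 2 — Newell overflows.
  Inley: +35 → 35 < 120
No further overflows.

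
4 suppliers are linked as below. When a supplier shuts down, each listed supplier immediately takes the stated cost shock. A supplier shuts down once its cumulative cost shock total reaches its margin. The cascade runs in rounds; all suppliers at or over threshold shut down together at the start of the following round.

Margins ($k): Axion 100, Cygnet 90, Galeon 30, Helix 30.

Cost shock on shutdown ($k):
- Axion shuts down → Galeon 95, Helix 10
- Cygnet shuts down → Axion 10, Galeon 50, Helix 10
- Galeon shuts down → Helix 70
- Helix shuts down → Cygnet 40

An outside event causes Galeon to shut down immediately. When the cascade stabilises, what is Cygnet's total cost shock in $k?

Round 1 — Galeon shuts down (initial).
  Helix: +70 → 70 ≥ 30
Round 2 — Helix shuts down.
  Cygnet: +40 → 40 < 90
No further shutdowns.

40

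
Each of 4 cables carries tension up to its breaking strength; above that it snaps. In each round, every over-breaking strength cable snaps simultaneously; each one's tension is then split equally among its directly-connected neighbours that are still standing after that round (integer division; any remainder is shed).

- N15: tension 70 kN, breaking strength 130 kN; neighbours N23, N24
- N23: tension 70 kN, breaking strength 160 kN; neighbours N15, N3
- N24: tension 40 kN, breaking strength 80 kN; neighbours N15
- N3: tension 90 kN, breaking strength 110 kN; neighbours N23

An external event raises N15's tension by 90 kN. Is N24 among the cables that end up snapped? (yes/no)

yes

Round 1 — N15 at 160 > 130. N15 snaps.
  N15 sheds 160 kN to N23, N24: 80 each.
    N23: 70+80 = 150 ≤ 160
    N24: 40+80 = 120 > 80
Round 2 — N24 snaps.
  N24 sheds 120 kN: no online neighbours, lost.
No further breaks.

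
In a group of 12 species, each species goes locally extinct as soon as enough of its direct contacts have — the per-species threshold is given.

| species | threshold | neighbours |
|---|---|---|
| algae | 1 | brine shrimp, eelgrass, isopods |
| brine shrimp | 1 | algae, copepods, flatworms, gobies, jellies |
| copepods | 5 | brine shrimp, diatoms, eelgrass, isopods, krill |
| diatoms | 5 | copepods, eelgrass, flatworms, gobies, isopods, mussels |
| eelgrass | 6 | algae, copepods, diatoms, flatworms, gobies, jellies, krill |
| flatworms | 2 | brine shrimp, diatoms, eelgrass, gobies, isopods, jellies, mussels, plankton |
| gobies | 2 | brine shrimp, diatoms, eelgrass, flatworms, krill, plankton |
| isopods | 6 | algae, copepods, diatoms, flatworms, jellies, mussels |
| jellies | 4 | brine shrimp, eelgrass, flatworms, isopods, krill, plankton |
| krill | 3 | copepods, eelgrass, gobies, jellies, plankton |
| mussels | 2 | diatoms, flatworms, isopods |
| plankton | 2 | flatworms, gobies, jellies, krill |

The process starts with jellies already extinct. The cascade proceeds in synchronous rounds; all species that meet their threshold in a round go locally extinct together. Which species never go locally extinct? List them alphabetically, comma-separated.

Round 1 — jellies goes locally extinct (initial).
Round 2 — checking thresholds:
  brine shrimp: 1 of 5 neighbours ≥ 1, goes locally extinct.
  eelgrass: 1 of 7 neighbours < 6, not yet.
  flatworms: 1 of 8 neighbours < 2, not yet.
  isopods: 1 of 6 neighbours < 6, not yet.
  krill: 1 of 5 neighbours < 3, not yet.
  plankton: 1 of 4 neighbours < 2, not yet.
Round 3 — checking thresholds:
  algae: 1 of 3 neighbours ≥ 1, goes locally extinct.
  copepods: 1 of 5 neighbours < 5, not yet.
  eelgrass: 1 of 7 neighbours < 6, not yet.
  flatworms: 2 of 8 neighbours ≥ 2, goes locally extinct.
  gobies: 1 of 6 neighbours < 2, not yet.
  isopods: 1 of 6 neighbours < 6, not yet.
  krill: 1 of 5 neighbours < 3, not yet.
  plankton: 1 of 4 neighbours < 2, not yet.
Round 4 — checking thresholds:
  copepods: 1 of 5 neighbours < 5, not yet.
  diatoms: 1 of 6 neighbours < 5, not yet.
  eelgrass: 3 of 7 neighbours < 6, not yet.
  gobies: 2 of 6 neighbours ≥ 2, goes locally extinct.
  isopods: 3 of 6 neighbours < 6, not yet.
  krill: 1 of 5 neighbours < 3, not yet.
  mussels: 1 of 3 neighbours < 2, not yet.
  plankton: 2 of 4 neighbours ≥ 2, goes locally extinct.
Round 5 — checking thresholds:
  copepods: 1 of 5 neighbours < 5, not yet.
  diatoms: 2 of 6 neighbours < 5, not yet.
  eelgrass: 4 of 7 neighbours < 6, not yet.
  isopods: 3 of 6 neighbours < 6, not yet.
  krill: 3 of 5 neighbours ≥ 3, goes locally extinct.
  mussels: 1 of 3 neighbours < 2, not yet.
Round 6 — no new extinctions; cascade stops.

copepods, diatoms, eelgrass, isopods, mussels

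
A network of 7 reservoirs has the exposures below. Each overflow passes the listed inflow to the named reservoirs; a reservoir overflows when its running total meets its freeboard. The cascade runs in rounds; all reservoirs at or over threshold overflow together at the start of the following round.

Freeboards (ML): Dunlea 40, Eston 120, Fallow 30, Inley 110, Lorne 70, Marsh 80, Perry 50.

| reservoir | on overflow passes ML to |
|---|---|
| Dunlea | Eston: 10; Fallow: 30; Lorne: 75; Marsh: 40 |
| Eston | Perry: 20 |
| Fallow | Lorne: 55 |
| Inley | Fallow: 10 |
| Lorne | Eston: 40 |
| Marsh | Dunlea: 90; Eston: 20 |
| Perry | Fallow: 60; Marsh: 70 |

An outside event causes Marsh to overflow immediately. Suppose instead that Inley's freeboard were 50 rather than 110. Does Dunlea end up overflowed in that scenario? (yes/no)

With Inley's freeboard at 50:
Round 1 — Marsh overflows (initial).
  Dunlea: +90 → 90 ≥ 40
  Eston: +20 → 20 < 120
Round 2 — Dunlea overflows.
  Eston: +10 → 30 < 120
  Fallow: +30 → 30 ≥ 30
  Lorne: +75 → 75 ≥ 70
Round 3 — Fallow, Lorne overflow.
  Eston: +40 → 70 < 120
No further overflows.

yes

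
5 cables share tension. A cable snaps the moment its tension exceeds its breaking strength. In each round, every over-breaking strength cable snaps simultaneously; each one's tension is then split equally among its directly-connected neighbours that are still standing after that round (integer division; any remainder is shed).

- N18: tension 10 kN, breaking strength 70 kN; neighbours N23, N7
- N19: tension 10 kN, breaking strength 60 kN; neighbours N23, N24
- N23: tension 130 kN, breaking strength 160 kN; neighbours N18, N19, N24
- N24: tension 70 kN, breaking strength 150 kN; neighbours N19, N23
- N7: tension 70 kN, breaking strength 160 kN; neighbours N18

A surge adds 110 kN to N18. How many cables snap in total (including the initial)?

Round 1 — N18 at 120 > 70. N18 snaps.
  N18 sheds 120 kN to N23, N7: 60 each.
    N23: 130+60 = 190 > 160
    N7: 70+60 = 130 ≤ 160
Round 2 — N23 snaps.
  N23 sheds 190 kN to N19, N24: 95 each.
    N19: 10+95 = 105 > 60
    N24: 70+95 = 165 > 150
Round 3 — N19, N24 snap.
  N19 sheds 105 kN: no online neighbours, lost.
  N24 sheds 165 kN: no online neighbours, lost.
No further breaks.

4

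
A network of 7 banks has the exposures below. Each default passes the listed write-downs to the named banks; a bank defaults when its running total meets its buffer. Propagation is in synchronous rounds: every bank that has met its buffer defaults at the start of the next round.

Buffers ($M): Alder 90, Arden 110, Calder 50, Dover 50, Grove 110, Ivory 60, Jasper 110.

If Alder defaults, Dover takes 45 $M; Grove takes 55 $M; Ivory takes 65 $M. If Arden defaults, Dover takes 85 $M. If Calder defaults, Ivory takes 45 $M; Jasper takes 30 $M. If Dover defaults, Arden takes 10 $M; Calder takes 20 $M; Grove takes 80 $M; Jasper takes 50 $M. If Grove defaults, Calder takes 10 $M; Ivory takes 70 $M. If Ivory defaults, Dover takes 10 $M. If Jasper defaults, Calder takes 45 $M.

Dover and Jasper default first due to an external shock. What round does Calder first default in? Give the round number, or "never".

Round 1 — Dover, Jasper default (initial).
  Arden: +10 → 10 < 110
  Calder: +20+45 → 65 ≥ 50
  Grove: +80 → 80 < 110
Round 2 — Calder defaults.
  Ivory: +45 → 45 < 60
No further defaults.

2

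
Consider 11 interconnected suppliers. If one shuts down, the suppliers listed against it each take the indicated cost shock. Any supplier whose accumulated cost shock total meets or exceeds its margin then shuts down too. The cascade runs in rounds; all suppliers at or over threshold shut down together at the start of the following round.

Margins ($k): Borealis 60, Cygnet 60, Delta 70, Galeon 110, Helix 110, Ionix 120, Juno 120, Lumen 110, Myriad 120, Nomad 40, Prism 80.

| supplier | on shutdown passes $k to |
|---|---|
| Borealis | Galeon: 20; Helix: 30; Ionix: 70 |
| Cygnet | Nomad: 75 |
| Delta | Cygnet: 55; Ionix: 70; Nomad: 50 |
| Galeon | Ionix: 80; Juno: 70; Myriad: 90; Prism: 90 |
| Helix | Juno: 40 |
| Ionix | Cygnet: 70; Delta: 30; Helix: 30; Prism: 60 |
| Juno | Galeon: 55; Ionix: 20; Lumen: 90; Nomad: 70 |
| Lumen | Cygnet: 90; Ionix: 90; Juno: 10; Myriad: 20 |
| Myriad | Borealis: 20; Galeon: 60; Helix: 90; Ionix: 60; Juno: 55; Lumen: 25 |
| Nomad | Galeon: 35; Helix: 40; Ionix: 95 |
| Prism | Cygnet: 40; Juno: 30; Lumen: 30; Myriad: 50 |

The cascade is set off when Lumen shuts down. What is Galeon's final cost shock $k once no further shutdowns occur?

35

Round 1 — Lumen shuts down (initial).
  Cygnet: +90 → 90 ≥ 60
  Ionix: +90 → 90 < 120
  Juno: +10 → 10 < 120
  Myriad: +20 → 20 < 120
Round 2 — Cygnet shuts down.
  Nomad: +75 → 75 ≥ 40
Round 3 — Nomad shuts down.
  Galeon: +35 → 35 < 110
  Helix: +40 → 40 < 110
  Ionix: +95 → 185 ≥ 120
Round 4 — Ionix shuts down.
  Delta: +30 → 30 < 70
  Helix: +30 → 70 < 110
  Prism: +60 → 60 < 80
No further shutdowns.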